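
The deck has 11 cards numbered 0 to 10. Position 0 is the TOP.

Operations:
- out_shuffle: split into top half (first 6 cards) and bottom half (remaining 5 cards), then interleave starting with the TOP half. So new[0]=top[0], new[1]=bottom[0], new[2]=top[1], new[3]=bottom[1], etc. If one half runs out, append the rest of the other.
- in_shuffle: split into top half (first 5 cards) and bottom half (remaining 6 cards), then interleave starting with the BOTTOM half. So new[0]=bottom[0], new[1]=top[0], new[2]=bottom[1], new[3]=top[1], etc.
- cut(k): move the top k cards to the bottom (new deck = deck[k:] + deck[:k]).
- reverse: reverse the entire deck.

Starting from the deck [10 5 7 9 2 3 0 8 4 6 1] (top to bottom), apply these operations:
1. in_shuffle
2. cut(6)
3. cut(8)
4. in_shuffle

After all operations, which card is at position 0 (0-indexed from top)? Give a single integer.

After op 1 (in_shuffle): [3 10 0 5 8 7 4 9 6 2 1]
After op 2 (cut(6)): [4 9 6 2 1 3 10 0 5 8 7]
After op 3 (cut(8)): [5 8 7 4 9 6 2 1 3 10 0]
After op 4 (in_shuffle): [6 5 2 8 1 7 3 4 10 9 0]
Position 0: card 6.

Answer: 6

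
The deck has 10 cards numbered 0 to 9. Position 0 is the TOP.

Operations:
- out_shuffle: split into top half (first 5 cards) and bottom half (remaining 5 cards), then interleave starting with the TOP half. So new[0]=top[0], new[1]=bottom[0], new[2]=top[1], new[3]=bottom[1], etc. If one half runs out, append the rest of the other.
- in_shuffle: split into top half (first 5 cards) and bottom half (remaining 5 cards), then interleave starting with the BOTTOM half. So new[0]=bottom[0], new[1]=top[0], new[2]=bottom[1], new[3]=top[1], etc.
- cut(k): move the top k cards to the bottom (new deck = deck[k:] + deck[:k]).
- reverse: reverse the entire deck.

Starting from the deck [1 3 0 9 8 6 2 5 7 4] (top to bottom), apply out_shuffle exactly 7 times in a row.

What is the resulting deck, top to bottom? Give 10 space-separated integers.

Answer: 1 6 3 2 0 5 9 7 8 4

Derivation:
After op 1 (out_shuffle): [1 6 3 2 0 5 9 7 8 4]
After op 2 (out_shuffle): [1 5 6 9 3 7 2 8 0 4]
After op 3 (out_shuffle): [1 7 5 2 6 8 9 0 3 4]
After op 4 (out_shuffle): [1 8 7 9 5 0 2 3 6 4]
After op 5 (out_shuffle): [1 0 8 2 7 3 9 6 5 4]
After op 6 (out_shuffle): [1 3 0 9 8 6 2 5 7 4]
After op 7 (out_shuffle): [1 6 3 2 0 5 9 7 8 4]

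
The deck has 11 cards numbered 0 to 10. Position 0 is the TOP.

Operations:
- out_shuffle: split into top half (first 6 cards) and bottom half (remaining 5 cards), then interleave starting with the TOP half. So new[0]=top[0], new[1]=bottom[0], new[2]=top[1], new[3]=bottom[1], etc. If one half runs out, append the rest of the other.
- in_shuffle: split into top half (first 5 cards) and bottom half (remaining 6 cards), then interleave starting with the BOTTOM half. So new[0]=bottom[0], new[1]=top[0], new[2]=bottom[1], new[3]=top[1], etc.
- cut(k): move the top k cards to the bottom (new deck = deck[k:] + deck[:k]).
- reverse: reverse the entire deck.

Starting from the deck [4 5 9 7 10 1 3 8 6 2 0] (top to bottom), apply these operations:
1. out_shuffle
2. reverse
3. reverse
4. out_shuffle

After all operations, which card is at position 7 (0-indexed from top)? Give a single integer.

After op 1 (out_shuffle): [4 3 5 8 9 6 7 2 10 0 1]
After op 2 (reverse): [1 0 10 2 7 6 9 8 5 3 4]
After op 3 (reverse): [4 3 5 8 9 6 7 2 10 0 1]
After op 4 (out_shuffle): [4 7 3 2 5 10 8 0 9 1 6]
Position 7: card 0.

Answer: 0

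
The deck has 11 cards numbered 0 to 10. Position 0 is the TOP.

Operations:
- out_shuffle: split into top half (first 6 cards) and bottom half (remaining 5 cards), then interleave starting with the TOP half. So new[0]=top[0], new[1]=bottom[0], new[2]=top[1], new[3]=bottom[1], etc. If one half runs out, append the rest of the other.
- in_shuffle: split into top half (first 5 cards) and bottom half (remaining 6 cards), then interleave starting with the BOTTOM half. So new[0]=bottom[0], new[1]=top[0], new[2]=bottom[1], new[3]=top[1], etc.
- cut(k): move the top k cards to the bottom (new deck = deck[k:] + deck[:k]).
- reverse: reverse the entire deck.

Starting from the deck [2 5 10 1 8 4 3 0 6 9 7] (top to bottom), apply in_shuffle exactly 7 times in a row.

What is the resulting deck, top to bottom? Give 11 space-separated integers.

After op 1 (in_shuffle): [4 2 3 5 0 10 6 1 9 8 7]
After op 2 (in_shuffle): [10 4 6 2 1 3 9 5 8 0 7]
After op 3 (in_shuffle): [3 10 9 4 5 6 8 2 0 1 7]
After op 4 (in_shuffle): [6 3 8 10 2 9 0 4 1 5 7]
After op 5 (in_shuffle): [9 6 0 3 4 8 1 10 5 2 7]
After op 6 (in_shuffle): [8 9 1 6 10 0 5 3 2 4 7]
After op 7 (in_shuffle): [0 8 5 9 3 1 2 6 4 10 7]

Answer: 0 8 5 9 3 1 2 6 4 10 7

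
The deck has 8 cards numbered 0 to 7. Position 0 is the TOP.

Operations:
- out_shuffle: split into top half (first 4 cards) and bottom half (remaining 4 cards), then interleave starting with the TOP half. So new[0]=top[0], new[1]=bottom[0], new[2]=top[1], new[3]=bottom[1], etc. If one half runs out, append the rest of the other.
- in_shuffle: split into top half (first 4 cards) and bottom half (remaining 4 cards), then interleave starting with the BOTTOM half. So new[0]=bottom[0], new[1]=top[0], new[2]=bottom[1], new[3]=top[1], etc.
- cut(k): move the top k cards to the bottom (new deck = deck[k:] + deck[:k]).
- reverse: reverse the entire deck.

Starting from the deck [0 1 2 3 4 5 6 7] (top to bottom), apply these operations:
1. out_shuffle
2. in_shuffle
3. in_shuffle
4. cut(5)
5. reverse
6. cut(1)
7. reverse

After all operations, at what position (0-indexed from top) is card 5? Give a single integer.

Answer: 2

Derivation:
After op 1 (out_shuffle): [0 4 1 5 2 6 3 7]
After op 2 (in_shuffle): [2 0 6 4 3 1 7 5]
After op 3 (in_shuffle): [3 2 1 0 7 6 5 4]
After op 4 (cut(5)): [6 5 4 3 2 1 0 7]
After op 5 (reverse): [7 0 1 2 3 4 5 6]
After op 6 (cut(1)): [0 1 2 3 4 5 6 7]
After op 7 (reverse): [7 6 5 4 3 2 1 0]
Card 5 is at position 2.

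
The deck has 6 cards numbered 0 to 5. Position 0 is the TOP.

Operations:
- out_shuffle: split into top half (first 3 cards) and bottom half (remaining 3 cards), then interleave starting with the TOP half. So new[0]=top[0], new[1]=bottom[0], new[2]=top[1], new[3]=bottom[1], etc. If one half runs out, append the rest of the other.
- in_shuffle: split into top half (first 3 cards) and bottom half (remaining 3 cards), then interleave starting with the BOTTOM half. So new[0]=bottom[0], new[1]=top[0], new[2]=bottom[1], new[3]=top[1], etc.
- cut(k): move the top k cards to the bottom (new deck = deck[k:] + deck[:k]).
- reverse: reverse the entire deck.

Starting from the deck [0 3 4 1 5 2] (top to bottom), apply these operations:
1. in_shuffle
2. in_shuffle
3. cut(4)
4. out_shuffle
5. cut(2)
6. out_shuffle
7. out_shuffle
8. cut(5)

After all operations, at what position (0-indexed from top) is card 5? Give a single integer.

After op 1 (in_shuffle): [1 0 5 3 2 4]
After op 2 (in_shuffle): [3 1 2 0 4 5]
After op 3 (cut(4)): [4 5 3 1 2 0]
After op 4 (out_shuffle): [4 1 5 2 3 0]
After op 5 (cut(2)): [5 2 3 0 4 1]
After op 6 (out_shuffle): [5 0 2 4 3 1]
After op 7 (out_shuffle): [5 4 0 3 2 1]
After op 8 (cut(5)): [1 5 4 0 3 2]
Card 5 is at position 1.

Answer: 1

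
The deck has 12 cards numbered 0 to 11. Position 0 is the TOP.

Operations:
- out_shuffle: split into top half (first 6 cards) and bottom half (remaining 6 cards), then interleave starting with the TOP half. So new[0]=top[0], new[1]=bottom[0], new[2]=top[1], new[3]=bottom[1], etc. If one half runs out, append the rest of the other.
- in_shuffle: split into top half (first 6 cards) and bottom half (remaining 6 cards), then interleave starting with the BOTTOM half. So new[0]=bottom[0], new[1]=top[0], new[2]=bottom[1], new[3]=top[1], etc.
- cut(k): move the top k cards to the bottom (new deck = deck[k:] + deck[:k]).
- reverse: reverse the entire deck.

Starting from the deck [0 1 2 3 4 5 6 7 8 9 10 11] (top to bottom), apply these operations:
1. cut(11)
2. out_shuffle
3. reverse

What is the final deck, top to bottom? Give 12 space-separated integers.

After op 1 (cut(11)): [11 0 1 2 3 4 5 6 7 8 9 10]
After op 2 (out_shuffle): [11 5 0 6 1 7 2 8 3 9 4 10]
After op 3 (reverse): [10 4 9 3 8 2 7 1 6 0 5 11]

Answer: 10 4 9 3 8 2 7 1 6 0 5 11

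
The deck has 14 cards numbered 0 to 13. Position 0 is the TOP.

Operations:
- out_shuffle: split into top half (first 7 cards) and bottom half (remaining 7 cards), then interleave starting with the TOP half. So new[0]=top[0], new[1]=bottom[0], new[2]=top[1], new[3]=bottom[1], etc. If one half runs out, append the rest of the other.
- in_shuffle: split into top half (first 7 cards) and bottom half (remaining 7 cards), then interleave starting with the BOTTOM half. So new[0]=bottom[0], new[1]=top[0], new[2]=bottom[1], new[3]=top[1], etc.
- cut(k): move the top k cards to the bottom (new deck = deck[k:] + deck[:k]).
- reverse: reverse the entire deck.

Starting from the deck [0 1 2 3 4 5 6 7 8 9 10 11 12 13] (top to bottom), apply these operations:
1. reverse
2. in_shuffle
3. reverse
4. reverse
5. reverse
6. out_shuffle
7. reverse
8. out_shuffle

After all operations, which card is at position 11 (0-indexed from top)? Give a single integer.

Answer: 3

Derivation:
After op 1 (reverse): [13 12 11 10 9 8 7 6 5 4 3 2 1 0]
After op 2 (in_shuffle): [6 13 5 12 4 11 3 10 2 9 1 8 0 7]
After op 3 (reverse): [7 0 8 1 9 2 10 3 11 4 12 5 13 6]
After op 4 (reverse): [6 13 5 12 4 11 3 10 2 9 1 8 0 7]
After op 5 (reverse): [7 0 8 1 9 2 10 3 11 4 12 5 13 6]
After op 6 (out_shuffle): [7 3 0 11 8 4 1 12 9 5 2 13 10 6]
After op 7 (reverse): [6 10 13 2 5 9 12 1 4 8 11 0 3 7]
After op 8 (out_shuffle): [6 1 10 4 13 8 2 11 5 0 9 3 12 7]
Position 11: card 3.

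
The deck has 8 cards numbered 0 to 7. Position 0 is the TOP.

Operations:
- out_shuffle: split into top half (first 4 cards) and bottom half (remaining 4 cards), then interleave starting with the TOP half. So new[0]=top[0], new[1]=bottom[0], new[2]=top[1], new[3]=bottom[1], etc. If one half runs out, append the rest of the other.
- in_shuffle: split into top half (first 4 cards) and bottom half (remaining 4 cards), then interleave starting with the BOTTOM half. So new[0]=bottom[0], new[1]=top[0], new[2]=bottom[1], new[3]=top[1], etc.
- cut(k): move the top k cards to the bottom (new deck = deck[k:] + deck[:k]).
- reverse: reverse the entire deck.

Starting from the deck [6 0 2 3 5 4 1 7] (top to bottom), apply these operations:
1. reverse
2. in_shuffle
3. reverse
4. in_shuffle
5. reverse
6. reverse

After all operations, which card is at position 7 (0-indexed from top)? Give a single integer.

Answer: 0

Derivation:
After op 1 (reverse): [7 1 4 5 3 2 0 6]
After op 2 (in_shuffle): [3 7 2 1 0 4 6 5]
After op 3 (reverse): [5 6 4 0 1 2 7 3]
After op 4 (in_shuffle): [1 5 2 6 7 4 3 0]
After op 5 (reverse): [0 3 4 7 6 2 5 1]
After op 6 (reverse): [1 5 2 6 7 4 3 0]
Position 7: card 0.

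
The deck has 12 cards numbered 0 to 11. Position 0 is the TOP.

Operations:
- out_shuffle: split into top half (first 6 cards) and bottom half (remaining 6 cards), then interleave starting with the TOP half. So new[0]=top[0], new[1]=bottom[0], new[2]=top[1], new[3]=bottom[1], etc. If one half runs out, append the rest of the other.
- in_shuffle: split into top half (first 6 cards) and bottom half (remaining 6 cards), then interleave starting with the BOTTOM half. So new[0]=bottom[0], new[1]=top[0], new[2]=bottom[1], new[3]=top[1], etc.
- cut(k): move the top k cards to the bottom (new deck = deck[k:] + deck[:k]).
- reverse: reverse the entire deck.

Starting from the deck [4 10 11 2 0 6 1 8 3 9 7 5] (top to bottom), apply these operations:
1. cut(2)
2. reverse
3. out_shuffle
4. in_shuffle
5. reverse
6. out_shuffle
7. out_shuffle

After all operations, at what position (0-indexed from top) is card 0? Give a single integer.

After op 1 (cut(2)): [11 2 0 6 1 8 3 9 7 5 4 10]
After op 2 (reverse): [10 4 5 7 9 3 8 1 6 0 2 11]
After op 3 (out_shuffle): [10 8 4 1 5 6 7 0 9 2 3 11]
After op 4 (in_shuffle): [7 10 0 8 9 4 2 1 3 5 11 6]
After op 5 (reverse): [6 11 5 3 1 2 4 9 8 0 10 7]
After op 6 (out_shuffle): [6 4 11 9 5 8 3 0 1 10 2 7]
After op 7 (out_shuffle): [6 3 4 0 11 1 9 10 5 2 8 7]
Card 0 is at position 3.

Answer: 3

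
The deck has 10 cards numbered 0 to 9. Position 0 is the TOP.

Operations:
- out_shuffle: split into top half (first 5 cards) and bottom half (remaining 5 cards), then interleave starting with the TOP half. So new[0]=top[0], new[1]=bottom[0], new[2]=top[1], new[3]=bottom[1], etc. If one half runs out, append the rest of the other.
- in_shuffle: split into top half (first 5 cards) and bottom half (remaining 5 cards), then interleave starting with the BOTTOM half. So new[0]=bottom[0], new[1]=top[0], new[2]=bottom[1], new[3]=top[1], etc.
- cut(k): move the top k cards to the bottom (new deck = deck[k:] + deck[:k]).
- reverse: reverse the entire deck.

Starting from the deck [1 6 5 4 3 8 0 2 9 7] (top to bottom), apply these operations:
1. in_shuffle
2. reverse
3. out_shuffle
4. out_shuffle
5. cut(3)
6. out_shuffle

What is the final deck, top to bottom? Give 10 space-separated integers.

After op 1 (in_shuffle): [8 1 0 6 2 5 9 4 7 3]
After op 2 (reverse): [3 7 4 9 5 2 6 0 1 8]
After op 3 (out_shuffle): [3 2 7 6 4 0 9 1 5 8]
After op 4 (out_shuffle): [3 0 2 9 7 1 6 5 4 8]
After op 5 (cut(3)): [9 7 1 6 5 4 8 3 0 2]
After op 6 (out_shuffle): [9 4 7 8 1 3 6 0 5 2]

Answer: 9 4 7 8 1 3 6 0 5 2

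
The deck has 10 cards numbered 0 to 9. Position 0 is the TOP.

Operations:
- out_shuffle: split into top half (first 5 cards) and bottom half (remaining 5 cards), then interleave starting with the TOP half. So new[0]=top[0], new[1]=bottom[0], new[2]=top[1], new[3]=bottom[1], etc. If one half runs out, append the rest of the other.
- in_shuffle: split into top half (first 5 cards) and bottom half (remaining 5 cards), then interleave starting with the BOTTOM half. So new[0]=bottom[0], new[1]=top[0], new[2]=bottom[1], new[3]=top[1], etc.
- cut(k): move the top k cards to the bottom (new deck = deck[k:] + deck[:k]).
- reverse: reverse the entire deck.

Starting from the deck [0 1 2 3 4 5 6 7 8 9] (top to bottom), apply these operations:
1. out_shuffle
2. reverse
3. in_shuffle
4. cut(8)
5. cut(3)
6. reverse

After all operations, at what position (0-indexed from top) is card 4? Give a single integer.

Answer: 7

Derivation:
After op 1 (out_shuffle): [0 5 1 6 2 7 3 8 4 9]
After op 2 (reverse): [9 4 8 3 7 2 6 1 5 0]
After op 3 (in_shuffle): [2 9 6 4 1 8 5 3 0 7]
After op 4 (cut(8)): [0 7 2 9 6 4 1 8 5 3]
After op 5 (cut(3)): [9 6 4 1 8 5 3 0 7 2]
After op 6 (reverse): [2 7 0 3 5 8 1 4 6 9]
Card 4 is at position 7.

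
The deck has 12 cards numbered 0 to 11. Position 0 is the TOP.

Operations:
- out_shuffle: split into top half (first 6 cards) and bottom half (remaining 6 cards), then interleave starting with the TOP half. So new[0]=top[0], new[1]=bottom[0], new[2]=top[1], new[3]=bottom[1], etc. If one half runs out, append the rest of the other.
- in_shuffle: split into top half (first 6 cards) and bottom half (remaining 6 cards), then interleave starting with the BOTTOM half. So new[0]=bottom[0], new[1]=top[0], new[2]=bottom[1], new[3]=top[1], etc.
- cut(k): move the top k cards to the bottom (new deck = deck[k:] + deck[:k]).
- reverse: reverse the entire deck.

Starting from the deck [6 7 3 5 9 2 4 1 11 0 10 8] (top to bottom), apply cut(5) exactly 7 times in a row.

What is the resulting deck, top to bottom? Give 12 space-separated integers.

After op 1 (cut(5)): [2 4 1 11 0 10 8 6 7 3 5 9]
After op 2 (cut(5)): [10 8 6 7 3 5 9 2 4 1 11 0]
After op 3 (cut(5)): [5 9 2 4 1 11 0 10 8 6 7 3]
After op 4 (cut(5)): [11 0 10 8 6 7 3 5 9 2 4 1]
After op 5 (cut(5)): [7 3 5 9 2 4 1 11 0 10 8 6]
After op 6 (cut(5)): [4 1 11 0 10 8 6 7 3 5 9 2]
After op 7 (cut(5)): [8 6 7 3 5 9 2 4 1 11 0 10]

Answer: 8 6 7 3 5 9 2 4 1 11 0 10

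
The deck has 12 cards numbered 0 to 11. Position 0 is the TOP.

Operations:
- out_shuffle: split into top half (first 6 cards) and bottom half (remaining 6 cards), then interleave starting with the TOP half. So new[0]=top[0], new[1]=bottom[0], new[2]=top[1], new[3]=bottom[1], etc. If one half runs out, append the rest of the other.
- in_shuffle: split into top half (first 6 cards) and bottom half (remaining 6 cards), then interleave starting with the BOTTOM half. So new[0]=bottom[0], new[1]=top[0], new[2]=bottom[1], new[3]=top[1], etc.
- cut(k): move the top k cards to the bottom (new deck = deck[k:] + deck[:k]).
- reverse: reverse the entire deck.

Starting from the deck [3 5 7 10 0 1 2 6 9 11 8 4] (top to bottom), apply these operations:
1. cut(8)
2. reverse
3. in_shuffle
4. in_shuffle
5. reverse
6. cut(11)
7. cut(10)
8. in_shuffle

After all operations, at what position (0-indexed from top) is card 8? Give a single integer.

Answer: 5

Derivation:
After op 1 (cut(8)): [9 11 8 4 3 5 7 10 0 1 2 6]
After op 2 (reverse): [6 2 1 0 10 7 5 3 4 8 11 9]
After op 3 (in_shuffle): [5 6 3 2 4 1 8 0 11 10 9 7]
After op 4 (in_shuffle): [8 5 0 6 11 3 10 2 9 4 7 1]
After op 5 (reverse): [1 7 4 9 2 10 3 11 6 0 5 8]
After op 6 (cut(11)): [8 1 7 4 9 2 10 3 11 6 0 5]
After op 7 (cut(10)): [0 5 8 1 7 4 9 2 10 3 11 6]
After op 8 (in_shuffle): [9 0 2 5 10 8 3 1 11 7 6 4]
Card 8 is at position 5.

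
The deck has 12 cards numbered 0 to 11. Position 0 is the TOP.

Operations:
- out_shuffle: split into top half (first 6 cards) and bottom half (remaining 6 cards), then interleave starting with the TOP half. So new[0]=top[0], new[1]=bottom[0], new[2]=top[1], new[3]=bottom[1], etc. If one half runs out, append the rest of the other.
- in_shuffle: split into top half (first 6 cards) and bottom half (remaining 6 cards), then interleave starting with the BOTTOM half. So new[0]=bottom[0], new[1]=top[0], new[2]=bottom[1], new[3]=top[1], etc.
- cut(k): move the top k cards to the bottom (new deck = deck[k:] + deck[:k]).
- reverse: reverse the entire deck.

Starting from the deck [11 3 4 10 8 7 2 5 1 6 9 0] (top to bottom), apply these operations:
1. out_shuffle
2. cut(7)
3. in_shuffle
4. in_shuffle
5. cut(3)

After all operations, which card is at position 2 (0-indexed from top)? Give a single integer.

Answer: 3

Derivation:
After op 1 (out_shuffle): [11 2 3 5 4 1 10 6 8 9 7 0]
After op 2 (cut(7)): [6 8 9 7 0 11 2 3 5 4 1 10]
After op 3 (in_shuffle): [2 6 3 8 5 9 4 7 1 0 10 11]
After op 4 (in_shuffle): [4 2 7 6 1 3 0 8 10 5 11 9]
After op 5 (cut(3)): [6 1 3 0 8 10 5 11 9 4 2 7]
Position 2: card 3.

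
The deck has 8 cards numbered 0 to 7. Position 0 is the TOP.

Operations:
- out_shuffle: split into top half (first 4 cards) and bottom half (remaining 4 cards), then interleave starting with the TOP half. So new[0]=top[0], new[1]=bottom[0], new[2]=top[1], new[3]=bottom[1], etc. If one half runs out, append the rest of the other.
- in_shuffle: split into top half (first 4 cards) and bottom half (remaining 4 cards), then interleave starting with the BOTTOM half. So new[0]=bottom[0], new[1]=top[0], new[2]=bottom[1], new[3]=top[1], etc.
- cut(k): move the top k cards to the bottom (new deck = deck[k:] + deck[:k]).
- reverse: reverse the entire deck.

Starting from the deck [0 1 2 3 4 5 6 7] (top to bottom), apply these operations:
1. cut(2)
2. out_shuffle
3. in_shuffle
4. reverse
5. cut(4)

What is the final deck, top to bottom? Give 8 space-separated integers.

After op 1 (cut(2)): [2 3 4 5 6 7 0 1]
After op 2 (out_shuffle): [2 6 3 7 4 0 5 1]
After op 3 (in_shuffle): [4 2 0 6 5 3 1 7]
After op 4 (reverse): [7 1 3 5 6 0 2 4]
After op 5 (cut(4)): [6 0 2 4 7 1 3 5]

Answer: 6 0 2 4 7 1 3 5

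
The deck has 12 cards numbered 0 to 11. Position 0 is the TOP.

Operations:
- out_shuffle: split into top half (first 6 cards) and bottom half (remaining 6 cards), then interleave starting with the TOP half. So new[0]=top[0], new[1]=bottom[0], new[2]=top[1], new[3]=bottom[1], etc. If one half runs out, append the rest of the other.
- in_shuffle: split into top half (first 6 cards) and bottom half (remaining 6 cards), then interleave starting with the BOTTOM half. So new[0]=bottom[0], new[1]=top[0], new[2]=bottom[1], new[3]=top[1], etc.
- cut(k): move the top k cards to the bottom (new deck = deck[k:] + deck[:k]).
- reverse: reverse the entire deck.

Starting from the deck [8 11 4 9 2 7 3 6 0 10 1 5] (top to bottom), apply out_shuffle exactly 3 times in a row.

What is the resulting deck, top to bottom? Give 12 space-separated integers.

Answer: 8 6 9 1 3 4 10 7 11 0 2 5

Derivation:
After op 1 (out_shuffle): [8 3 11 6 4 0 9 10 2 1 7 5]
After op 2 (out_shuffle): [8 9 3 10 11 2 6 1 4 7 0 5]
After op 3 (out_shuffle): [8 6 9 1 3 4 10 7 11 0 2 5]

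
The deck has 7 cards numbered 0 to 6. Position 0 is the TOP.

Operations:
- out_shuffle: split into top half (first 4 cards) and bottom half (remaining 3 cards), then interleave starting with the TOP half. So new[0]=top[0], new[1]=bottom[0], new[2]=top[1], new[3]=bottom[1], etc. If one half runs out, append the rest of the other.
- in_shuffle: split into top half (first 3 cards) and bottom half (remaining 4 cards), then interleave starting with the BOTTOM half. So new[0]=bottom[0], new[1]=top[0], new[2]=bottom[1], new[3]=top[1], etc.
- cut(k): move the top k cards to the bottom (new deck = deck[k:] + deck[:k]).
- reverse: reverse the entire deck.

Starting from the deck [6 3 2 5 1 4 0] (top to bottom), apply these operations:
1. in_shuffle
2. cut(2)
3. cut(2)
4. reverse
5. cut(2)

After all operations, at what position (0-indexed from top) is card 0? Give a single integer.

Answer: 2

Derivation:
After op 1 (in_shuffle): [5 6 1 3 4 2 0]
After op 2 (cut(2)): [1 3 4 2 0 5 6]
After op 3 (cut(2)): [4 2 0 5 6 1 3]
After op 4 (reverse): [3 1 6 5 0 2 4]
After op 5 (cut(2)): [6 5 0 2 4 3 1]
Card 0 is at position 2.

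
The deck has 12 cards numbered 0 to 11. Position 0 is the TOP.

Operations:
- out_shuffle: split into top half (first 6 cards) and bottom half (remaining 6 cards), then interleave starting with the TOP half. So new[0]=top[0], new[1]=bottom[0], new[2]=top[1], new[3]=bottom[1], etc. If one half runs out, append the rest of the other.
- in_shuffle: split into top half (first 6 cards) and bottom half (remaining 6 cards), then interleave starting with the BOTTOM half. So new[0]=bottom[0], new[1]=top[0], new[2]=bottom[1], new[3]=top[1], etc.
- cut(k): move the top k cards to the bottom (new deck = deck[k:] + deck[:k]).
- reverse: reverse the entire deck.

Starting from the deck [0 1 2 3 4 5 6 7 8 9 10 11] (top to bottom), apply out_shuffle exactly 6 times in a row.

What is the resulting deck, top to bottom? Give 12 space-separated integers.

Answer: 0 5 10 4 9 3 8 2 7 1 6 11

Derivation:
After op 1 (out_shuffle): [0 6 1 7 2 8 3 9 4 10 5 11]
After op 2 (out_shuffle): [0 3 6 9 1 4 7 10 2 5 8 11]
After op 3 (out_shuffle): [0 7 3 10 6 2 9 5 1 8 4 11]
After op 4 (out_shuffle): [0 9 7 5 3 1 10 8 6 4 2 11]
After op 5 (out_shuffle): [0 10 9 8 7 6 5 4 3 2 1 11]
After op 6 (out_shuffle): [0 5 10 4 9 3 8 2 7 1 6 11]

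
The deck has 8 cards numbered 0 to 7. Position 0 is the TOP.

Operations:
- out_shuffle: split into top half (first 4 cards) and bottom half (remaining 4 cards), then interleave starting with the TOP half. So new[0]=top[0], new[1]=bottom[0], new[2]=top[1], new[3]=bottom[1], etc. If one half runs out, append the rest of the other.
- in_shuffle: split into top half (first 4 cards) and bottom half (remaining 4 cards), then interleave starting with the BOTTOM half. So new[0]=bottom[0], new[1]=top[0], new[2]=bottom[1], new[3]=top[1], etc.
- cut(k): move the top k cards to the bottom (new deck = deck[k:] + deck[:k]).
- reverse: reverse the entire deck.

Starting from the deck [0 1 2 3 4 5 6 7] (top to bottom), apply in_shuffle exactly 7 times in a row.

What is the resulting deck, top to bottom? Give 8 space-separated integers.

After op 1 (in_shuffle): [4 0 5 1 6 2 7 3]
After op 2 (in_shuffle): [6 4 2 0 7 5 3 1]
After op 3 (in_shuffle): [7 6 5 4 3 2 1 0]
After op 4 (in_shuffle): [3 7 2 6 1 5 0 4]
After op 5 (in_shuffle): [1 3 5 7 0 2 4 6]
After op 6 (in_shuffle): [0 1 2 3 4 5 6 7]
After op 7 (in_shuffle): [4 0 5 1 6 2 7 3]

Answer: 4 0 5 1 6 2 7 3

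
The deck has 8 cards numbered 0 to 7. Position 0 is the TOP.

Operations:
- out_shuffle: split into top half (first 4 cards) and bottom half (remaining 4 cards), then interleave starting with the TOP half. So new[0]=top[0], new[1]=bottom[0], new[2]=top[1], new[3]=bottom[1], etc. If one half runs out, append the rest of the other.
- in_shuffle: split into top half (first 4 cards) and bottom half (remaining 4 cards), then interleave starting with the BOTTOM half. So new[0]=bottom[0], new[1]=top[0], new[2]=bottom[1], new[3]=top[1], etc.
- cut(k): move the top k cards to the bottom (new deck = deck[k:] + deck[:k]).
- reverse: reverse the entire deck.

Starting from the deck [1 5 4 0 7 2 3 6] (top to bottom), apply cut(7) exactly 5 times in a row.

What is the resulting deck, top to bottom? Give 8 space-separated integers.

Answer: 0 7 2 3 6 1 5 4

Derivation:
After op 1 (cut(7)): [6 1 5 4 0 7 2 3]
After op 2 (cut(7)): [3 6 1 5 4 0 7 2]
After op 3 (cut(7)): [2 3 6 1 5 4 0 7]
After op 4 (cut(7)): [7 2 3 6 1 5 4 0]
After op 5 (cut(7)): [0 7 2 3 6 1 5 4]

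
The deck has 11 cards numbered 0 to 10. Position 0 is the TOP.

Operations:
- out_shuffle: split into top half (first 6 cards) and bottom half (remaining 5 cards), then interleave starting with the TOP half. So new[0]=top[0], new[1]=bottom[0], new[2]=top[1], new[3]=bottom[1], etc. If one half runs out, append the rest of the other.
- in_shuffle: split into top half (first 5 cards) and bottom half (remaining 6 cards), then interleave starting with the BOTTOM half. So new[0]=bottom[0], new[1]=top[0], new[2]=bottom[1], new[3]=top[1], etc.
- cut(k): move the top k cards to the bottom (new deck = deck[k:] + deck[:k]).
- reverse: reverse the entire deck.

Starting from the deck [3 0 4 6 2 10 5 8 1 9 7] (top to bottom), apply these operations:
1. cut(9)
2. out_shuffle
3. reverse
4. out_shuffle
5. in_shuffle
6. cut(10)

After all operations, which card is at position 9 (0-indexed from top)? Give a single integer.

Answer: 9

Derivation:
After op 1 (cut(9)): [9 7 3 0 4 6 2 10 5 8 1]
After op 2 (out_shuffle): [9 2 7 10 3 5 0 8 4 1 6]
After op 3 (reverse): [6 1 4 8 0 5 3 10 7 2 9]
After op 4 (out_shuffle): [6 3 1 10 4 7 8 2 0 9 5]
After op 5 (in_shuffle): [7 6 8 3 2 1 0 10 9 4 5]
After op 6 (cut(10)): [5 7 6 8 3 2 1 0 10 9 4]
Position 9: card 9.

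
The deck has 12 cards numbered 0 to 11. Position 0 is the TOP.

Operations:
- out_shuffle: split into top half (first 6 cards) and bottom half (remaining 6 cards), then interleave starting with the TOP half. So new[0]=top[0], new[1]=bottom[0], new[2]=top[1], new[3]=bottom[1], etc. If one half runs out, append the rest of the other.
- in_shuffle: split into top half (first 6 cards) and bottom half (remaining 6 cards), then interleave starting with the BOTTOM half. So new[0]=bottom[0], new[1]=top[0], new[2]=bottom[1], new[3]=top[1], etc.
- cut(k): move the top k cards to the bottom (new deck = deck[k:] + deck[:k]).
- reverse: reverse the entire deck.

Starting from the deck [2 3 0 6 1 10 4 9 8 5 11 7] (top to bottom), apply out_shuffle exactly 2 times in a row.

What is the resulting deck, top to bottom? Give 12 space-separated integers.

Answer: 2 6 4 5 3 1 9 11 0 10 8 7

Derivation:
After op 1 (out_shuffle): [2 4 3 9 0 8 6 5 1 11 10 7]
After op 2 (out_shuffle): [2 6 4 5 3 1 9 11 0 10 8 7]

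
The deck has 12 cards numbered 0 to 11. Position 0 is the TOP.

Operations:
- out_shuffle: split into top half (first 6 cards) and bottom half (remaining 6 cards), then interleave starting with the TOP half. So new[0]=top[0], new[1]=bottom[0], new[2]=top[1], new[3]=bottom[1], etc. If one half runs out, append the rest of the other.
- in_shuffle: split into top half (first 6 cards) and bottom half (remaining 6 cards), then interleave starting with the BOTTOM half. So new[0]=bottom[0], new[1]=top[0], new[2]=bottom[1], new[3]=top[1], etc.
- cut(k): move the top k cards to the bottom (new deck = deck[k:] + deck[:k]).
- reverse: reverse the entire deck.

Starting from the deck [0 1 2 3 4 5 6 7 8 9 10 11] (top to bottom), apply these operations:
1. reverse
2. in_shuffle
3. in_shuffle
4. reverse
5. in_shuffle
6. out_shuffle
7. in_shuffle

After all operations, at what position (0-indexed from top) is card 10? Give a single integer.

After op 1 (reverse): [11 10 9 8 7 6 5 4 3 2 1 0]
After op 2 (in_shuffle): [5 11 4 10 3 9 2 8 1 7 0 6]
After op 3 (in_shuffle): [2 5 8 11 1 4 7 10 0 3 6 9]
After op 4 (reverse): [9 6 3 0 10 7 4 1 11 8 5 2]
After op 5 (in_shuffle): [4 9 1 6 11 3 8 0 5 10 2 7]
After op 6 (out_shuffle): [4 8 9 0 1 5 6 10 11 2 3 7]
After op 7 (in_shuffle): [6 4 10 8 11 9 2 0 3 1 7 5]
Card 10 is at position 2.

Answer: 2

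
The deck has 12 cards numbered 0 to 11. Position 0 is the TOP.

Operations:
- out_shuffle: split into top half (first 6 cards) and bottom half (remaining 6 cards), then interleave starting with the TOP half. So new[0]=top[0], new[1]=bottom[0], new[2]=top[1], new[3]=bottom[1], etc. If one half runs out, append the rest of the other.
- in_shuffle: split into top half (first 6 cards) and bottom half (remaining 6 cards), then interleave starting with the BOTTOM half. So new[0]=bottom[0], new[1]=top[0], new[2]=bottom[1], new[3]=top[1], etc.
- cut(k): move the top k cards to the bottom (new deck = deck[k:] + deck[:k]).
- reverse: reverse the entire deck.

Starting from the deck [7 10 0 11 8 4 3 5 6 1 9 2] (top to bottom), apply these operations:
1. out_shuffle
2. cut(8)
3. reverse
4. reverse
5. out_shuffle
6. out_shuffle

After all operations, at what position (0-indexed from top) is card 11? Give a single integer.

Answer: 7

Derivation:
After op 1 (out_shuffle): [7 3 10 5 0 6 11 1 8 9 4 2]
After op 2 (cut(8)): [8 9 4 2 7 3 10 5 0 6 11 1]
After op 3 (reverse): [1 11 6 0 5 10 3 7 2 4 9 8]
After op 4 (reverse): [8 9 4 2 7 3 10 5 0 6 11 1]
After op 5 (out_shuffle): [8 10 9 5 4 0 2 6 7 11 3 1]
After op 6 (out_shuffle): [8 2 10 6 9 7 5 11 4 3 0 1]
Card 11 is at position 7.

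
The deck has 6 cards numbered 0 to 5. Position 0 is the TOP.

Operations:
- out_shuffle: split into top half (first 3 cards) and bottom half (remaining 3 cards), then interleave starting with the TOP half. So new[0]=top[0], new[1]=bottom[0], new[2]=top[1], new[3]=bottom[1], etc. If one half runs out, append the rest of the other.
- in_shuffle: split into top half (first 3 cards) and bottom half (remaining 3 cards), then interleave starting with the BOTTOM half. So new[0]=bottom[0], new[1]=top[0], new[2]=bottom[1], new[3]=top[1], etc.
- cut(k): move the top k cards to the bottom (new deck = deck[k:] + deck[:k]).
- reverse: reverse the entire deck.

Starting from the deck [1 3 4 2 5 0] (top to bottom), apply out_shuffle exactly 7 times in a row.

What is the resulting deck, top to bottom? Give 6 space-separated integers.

Answer: 1 4 5 3 2 0

Derivation:
After op 1 (out_shuffle): [1 2 3 5 4 0]
After op 2 (out_shuffle): [1 5 2 4 3 0]
After op 3 (out_shuffle): [1 4 5 3 2 0]
After op 4 (out_shuffle): [1 3 4 2 5 0]
After op 5 (out_shuffle): [1 2 3 5 4 0]
After op 6 (out_shuffle): [1 5 2 4 3 0]
After op 7 (out_shuffle): [1 4 5 3 2 0]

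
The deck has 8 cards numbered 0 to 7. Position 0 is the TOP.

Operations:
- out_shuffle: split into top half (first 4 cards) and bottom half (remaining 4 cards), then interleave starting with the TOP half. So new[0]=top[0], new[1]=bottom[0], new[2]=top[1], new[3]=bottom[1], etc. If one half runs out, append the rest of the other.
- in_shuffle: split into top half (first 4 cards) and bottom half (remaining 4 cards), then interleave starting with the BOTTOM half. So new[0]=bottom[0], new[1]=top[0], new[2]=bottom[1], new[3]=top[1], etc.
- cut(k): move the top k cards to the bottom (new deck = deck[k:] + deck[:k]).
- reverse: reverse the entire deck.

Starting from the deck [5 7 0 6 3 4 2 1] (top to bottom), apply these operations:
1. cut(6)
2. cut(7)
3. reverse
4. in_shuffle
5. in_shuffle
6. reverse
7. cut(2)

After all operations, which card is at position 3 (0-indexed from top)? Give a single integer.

After op 1 (cut(6)): [2 1 5 7 0 6 3 4]
After op 2 (cut(7)): [4 2 1 5 7 0 6 3]
After op 3 (reverse): [3 6 0 7 5 1 2 4]
After op 4 (in_shuffle): [5 3 1 6 2 0 4 7]
After op 5 (in_shuffle): [2 5 0 3 4 1 7 6]
After op 6 (reverse): [6 7 1 4 3 0 5 2]
After op 7 (cut(2)): [1 4 3 0 5 2 6 7]
Position 3: card 0.

Answer: 0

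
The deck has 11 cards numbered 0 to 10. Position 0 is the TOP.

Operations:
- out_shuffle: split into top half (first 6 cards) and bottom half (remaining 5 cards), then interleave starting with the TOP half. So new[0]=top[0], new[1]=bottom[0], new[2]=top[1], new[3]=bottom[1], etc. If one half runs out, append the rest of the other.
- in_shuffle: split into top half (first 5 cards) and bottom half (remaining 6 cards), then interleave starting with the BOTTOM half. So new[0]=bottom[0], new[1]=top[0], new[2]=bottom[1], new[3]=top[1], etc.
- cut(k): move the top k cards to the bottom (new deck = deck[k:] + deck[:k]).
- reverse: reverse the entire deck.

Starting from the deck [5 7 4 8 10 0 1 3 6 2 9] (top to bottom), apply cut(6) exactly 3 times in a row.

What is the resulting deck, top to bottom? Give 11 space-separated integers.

Answer: 3 6 2 9 5 7 4 8 10 0 1

Derivation:
After op 1 (cut(6)): [1 3 6 2 9 5 7 4 8 10 0]
After op 2 (cut(6)): [7 4 8 10 0 1 3 6 2 9 5]
After op 3 (cut(6)): [3 6 2 9 5 7 4 8 10 0 1]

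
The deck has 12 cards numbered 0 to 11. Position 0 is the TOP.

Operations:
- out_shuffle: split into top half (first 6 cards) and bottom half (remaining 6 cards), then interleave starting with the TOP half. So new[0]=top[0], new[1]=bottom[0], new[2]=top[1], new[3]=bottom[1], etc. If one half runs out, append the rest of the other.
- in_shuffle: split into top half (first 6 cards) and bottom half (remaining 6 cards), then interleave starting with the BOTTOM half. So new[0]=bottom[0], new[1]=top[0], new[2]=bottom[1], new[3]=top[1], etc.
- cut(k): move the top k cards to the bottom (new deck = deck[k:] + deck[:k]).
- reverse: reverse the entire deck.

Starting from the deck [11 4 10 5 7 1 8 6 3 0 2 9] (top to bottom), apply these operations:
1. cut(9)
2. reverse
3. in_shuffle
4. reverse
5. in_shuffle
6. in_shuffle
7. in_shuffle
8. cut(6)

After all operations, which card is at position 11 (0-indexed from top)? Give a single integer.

After op 1 (cut(9)): [0 2 9 11 4 10 5 7 1 8 6 3]
After op 2 (reverse): [3 6 8 1 7 5 10 4 11 9 2 0]
After op 3 (in_shuffle): [10 3 4 6 11 8 9 1 2 7 0 5]
After op 4 (reverse): [5 0 7 2 1 9 8 11 6 4 3 10]
After op 5 (in_shuffle): [8 5 11 0 6 7 4 2 3 1 10 9]
After op 6 (in_shuffle): [4 8 2 5 3 11 1 0 10 6 9 7]
After op 7 (in_shuffle): [1 4 0 8 10 2 6 5 9 3 7 11]
After op 8 (cut(6)): [6 5 9 3 7 11 1 4 0 8 10 2]
Position 11: card 2.

Answer: 2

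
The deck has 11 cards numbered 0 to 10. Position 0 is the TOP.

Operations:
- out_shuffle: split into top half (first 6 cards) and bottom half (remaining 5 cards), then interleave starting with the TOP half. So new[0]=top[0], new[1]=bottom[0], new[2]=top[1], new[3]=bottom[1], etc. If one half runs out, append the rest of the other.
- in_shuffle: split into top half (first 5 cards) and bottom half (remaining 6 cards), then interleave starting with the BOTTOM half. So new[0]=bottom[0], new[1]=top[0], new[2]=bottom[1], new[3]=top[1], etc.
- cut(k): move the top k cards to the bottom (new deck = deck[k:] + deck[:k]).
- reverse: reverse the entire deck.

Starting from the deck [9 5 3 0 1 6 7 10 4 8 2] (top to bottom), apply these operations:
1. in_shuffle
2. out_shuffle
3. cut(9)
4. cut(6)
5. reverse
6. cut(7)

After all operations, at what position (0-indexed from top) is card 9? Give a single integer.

Answer: 5

Derivation:
After op 1 (in_shuffle): [6 9 7 5 10 3 4 0 8 1 2]
After op 2 (out_shuffle): [6 4 9 0 7 8 5 1 10 2 3]
After op 3 (cut(9)): [2 3 6 4 9 0 7 8 5 1 10]
After op 4 (cut(6)): [7 8 5 1 10 2 3 6 4 9 0]
After op 5 (reverse): [0 9 4 6 3 2 10 1 5 8 7]
After op 6 (cut(7)): [1 5 8 7 0 9 4 6 3 2 10]
Card 9 is at position 5.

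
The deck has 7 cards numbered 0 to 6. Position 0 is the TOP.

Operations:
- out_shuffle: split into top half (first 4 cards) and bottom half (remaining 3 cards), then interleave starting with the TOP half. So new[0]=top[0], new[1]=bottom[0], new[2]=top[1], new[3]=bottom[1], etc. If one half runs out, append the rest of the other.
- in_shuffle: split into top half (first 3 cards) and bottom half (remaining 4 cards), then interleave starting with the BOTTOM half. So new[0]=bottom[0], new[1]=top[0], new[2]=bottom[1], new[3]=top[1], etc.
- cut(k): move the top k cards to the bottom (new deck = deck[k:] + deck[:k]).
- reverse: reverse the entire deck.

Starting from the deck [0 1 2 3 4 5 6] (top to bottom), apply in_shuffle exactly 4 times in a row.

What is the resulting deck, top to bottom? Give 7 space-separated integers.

Answer: 3 0 4 1 5 2 6

Derivation:
After op 1 (in_shuffle): [3 0 4 1 5 2 6]
After op 2 (in_shuffle): [1 3 5 0 2 4 6]
After op 3 (in_shuffle): [0 1 2 3 4 5 6]
After op 4 (in_shuffle): [3 0 4 1 5 2 6]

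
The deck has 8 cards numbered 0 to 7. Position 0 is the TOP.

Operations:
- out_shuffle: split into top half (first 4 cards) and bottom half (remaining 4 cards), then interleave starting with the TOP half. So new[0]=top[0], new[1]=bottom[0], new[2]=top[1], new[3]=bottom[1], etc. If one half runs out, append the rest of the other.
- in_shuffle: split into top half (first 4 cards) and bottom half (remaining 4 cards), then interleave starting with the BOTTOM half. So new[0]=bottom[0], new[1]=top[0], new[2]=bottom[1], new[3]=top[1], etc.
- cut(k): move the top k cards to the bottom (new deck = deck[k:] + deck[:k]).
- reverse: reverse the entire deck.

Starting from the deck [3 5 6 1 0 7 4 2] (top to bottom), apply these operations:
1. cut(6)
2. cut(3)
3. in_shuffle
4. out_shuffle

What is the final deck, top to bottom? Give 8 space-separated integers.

After op 1 (cut(6)): [4 2 3 5 6 1 0 7]
After op 2 (cut(3)): [5 6 1 0 7 4 2 3]
After op 3 (in_shuffle): [7 5 4 6 2 1 3 0]
After op 4 (out_shuffle): [7 2 5 1 4 3 6 0]

Answer: 7 2 5 1 4 3 6 0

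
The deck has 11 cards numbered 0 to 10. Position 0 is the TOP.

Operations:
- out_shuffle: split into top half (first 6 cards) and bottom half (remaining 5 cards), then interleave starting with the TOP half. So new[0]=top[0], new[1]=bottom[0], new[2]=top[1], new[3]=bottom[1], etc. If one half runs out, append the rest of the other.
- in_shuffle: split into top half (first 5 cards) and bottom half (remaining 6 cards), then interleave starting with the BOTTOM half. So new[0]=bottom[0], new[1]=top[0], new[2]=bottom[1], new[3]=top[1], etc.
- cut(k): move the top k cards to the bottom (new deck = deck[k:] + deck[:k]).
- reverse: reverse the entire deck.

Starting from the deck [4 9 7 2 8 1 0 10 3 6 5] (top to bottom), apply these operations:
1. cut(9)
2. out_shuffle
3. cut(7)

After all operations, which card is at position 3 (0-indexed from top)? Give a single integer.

Answer: 2

Derivation:
After op 1 (cut(9)): [6 5 4 9 7 2 8 1 0 10 3]
After op 2 (out_shuffle): [6 8 5 1 4 0 9 10 7 3 2]
After op 3 (cut(7)): [10 7 3 2 6 8 5 1 4 0 9]
Position 3: card 2.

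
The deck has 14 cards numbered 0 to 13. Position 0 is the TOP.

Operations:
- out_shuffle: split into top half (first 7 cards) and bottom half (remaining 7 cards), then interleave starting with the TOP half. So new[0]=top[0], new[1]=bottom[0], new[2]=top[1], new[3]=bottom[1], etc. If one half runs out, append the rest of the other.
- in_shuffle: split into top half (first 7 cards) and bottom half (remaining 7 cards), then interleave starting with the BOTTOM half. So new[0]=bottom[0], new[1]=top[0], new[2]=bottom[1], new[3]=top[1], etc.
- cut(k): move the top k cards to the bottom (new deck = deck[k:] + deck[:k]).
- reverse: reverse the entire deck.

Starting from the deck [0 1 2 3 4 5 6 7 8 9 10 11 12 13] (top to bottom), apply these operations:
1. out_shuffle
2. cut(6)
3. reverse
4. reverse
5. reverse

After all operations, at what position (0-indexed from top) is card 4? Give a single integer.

Answer: 11

Derivation:
After op 1 (out_shuffle): [0 7 1 8 2 9 3 10 4 11 5 12 6 13]
After op 2 (cut(6)): [3 10 4 11 5 12 6 13 0 7 1 8 2 9]
After op 3 (reverse): [9 2 8 1 7 0 13 6 12 5 11 4 10 3]
After op 4 (reverse): [3 10 4 11 5 12 6 13 0 7 1 8 2 9]
After op 5 (reverse): [9 2 8 1 7 0 13 6 12 5 11 4 10 3]
Card 4 is at position 11.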